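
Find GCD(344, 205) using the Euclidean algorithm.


344 = 1 * 205 + 139
205 = 1 * 139 + 66
139 = 2 * 66 + 7
66 = 9 * 7 + 3
7 = 2 * 3 + 1
3 = 3 * 1 + 0
GCD = 1


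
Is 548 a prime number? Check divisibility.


548 / 2 = 274 (exact division)
548 is NOT prime.

No, 548 is not prime


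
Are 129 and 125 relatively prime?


Euclidean algorithm:
129 = 1 * 125 + 4
125 = 31 * 4 + 1
4 = 4 * 1 + 0
GCD(129, 125) = 1

Yes, coprime (GCD = 1)


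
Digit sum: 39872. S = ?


3 + 9 + 8 + 7 + 2 = 29


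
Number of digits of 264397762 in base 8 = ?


264397762 in base 8 = 1760461702
Number of digits = 10

10 digits (base 8)


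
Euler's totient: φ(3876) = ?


3876 = 2^2 × 3 × 17 × 19
Prime factors: 2, 3, 17, 19
φ(3876) = 3876 × (1-1/2) × (1-1/3) × (1-1/17) × (1-1/19)
= 3876 × 1/2 × 2/3 × 16/17 × 18/19 = 1152

φ(3876) = 1152


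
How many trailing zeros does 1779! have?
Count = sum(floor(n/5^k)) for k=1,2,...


floor(1779/5) = 355
floor(1779/25) = 71
floor(1779/125) = 14
floor(1779/625) = 2
Total = 442

442 trailing zeros


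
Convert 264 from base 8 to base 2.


264 (base 8) = 180 (decimal)
180 (decimal) = 10110100 (base 2)


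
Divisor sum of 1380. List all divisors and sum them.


Divisors of 1380: 1, 2, 3, 4, 5, 6, 10, 12, 15, 20, 23, 30, 46, 60, 69, 92, 115, 138, 230, 276, 345, 460, 690, 1380
Sum = 1 + 2 + 3 + 4 + 5 + 6 + 10 + 12 + 15 + 20 + 23 + 30 + 46 + 60 + 69 + 92 + 115 + 138 + 230 + 276 + 345 + 460 + 690 + 1380 = 4032

σ(1380) = 4032


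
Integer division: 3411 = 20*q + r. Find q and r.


3411 = 20 * 170 + 11
Check: 3400 + 11 = 3411

q = 170, r = 11


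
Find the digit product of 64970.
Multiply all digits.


6 × 4 × 9 × 7 × 0 = 0


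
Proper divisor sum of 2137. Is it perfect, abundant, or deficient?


Proper divisors: 1
Sum = 1 = 1
1 < 2137 → deficient

s(2137) = 1 (deficient)


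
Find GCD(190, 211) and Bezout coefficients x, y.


Tabular extended Euclidean (each row: r = 190*s + 211*t):
r=190, s=1, t=0
r=211, s=0, t=1
q=0: r=190, s=1, t=0   [190*(1) + 211*(0) = 190]
q=1: r=21, s=-1, t=1   [190*(-1) + 211*(1) = 21]
q=9: r=1, s=10, t=-9   [190*(10) + 211*(-9) = 1]
q=21: r=0, s=-211, t=190   [190*(-211) + 211*(190) = 0]
GCD = 1; from the row with r=1: x=10, y=-9
Check: 190*(10) + 211*(-9) = 1900 - 1899 = 1

GCD = 1, x = 10, y = -9


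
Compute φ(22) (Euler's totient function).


22 = 2 × 11
Prime factors: 2, 11
φ(22) = 22 × (1-1/2) × (1-1/11)
= 22 × 1/2 × 10/11 = 10

φ(22) = 10


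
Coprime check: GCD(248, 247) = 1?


Euclidean algorithm:
248 = 1 * 247 + 1
247 = 247 * 1 + 0
GCD(248, 247) = 1

Yes, coprime (GCD = 1)


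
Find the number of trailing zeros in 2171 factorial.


floor(2171/5) = 434
floor(2171/25) = 86
floor(2171/125) = 17
floor(2171/625) = 3
Total = 540

540 trailing zeros


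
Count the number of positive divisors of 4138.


4138 = 2^1 × 2069^1
d(4138) = (1+1) × (1+1) = 4

4 divisors


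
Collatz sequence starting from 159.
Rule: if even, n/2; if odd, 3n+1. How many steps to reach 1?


159 → 478 → 239 → 718 → 359 → 1078 → 539 → 1618 → 809 → 2428 → 1214 → 607 → 1822 → 911 → 2734 → 1367 → 4102 → 2051 → 6154 → 3077 → 9232 → 4616 → 2308 → 1154 → 577 → 1732 → 866 → 433 → 1300 → 650 → 325 → 976 → 488 → 244 → 122 → 61 → 184 → 92 → 46 → 23 → 70 → 35 → 106 → 53 → 160 → 80 → 40 → 20 → 10 → 5 → 16 → 8 → 4 → 2 → 1
Total steps = 54

54 steps


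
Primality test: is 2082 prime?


2082 / 2 = 1041 (exact division)
2082 is NOT prime.

No, 2082 is not prime


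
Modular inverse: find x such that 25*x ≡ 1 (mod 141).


Use the extended Euclidean algorithm on (141, 25); each row r = 141*s + 25*t:
r=141, s=1, t=0
r=25, s=0, t=1
q=5: r=16, s=1, t=-5   [141*(1) + 25*(-5) = 16]
q=1: r=9, s=-1, t=6   [141*(-1) + 25*(6) = 9]
q=1: r=7, s=2, t=-11   [141*(2) + 25*(-11) = 7]
q=1: r=2, s=-3, t=17   [141*(-3) + 25*(17) = 2]
q=3: r=1, s=11, t=-62   [141*(11) + 25*(-62) = 1]
q=2: r=0, s=-25, t=141   [141*(-25) + 25*(141) = 0]
GCD = 1 with t = -62, so 25*(-62) ≡ 1 (mod 141)
Inverse = -62 mod 141 = 79
Check: 25 * 79 = 1975 ≡ 1 (mod 141)

25^(-1) ≡ 79 (mod 141)


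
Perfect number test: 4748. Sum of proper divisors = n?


Proper divisors of 4748: 1, 2, 4, 1187, 2374
Sum = 1 + 2 + 4 + 1187 + 2374 = 3568

No, 4748 is not perfect (3568 ≠ 4748)


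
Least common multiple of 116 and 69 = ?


GCD(116, 69) = 1
LCM = 116*69/1 = 8004/1 = 8004

LCM = 8004


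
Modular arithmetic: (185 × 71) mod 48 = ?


185 × 71 = 13135
13135 mod 48 = 31


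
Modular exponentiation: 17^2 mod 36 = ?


17^1 mod 36 = 17
17^2 mod 36 = 1


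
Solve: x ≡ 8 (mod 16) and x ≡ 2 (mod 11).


M = 16*11 = 176
M1 = M/16 = 11, M2 = M/11 = 16
M1^(-1) mod 16 = 3, M2^(-1) mod 11 = 9
x = 8*11*3 + 2*16*9 = 552
552 mod 176 = 24
Check: 24 mod 16 = 8 ✓, 24 mod 11 = 2 ✓

x ≡ 24 (mod 176)


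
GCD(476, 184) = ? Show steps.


476 = 2 * 184 + 108
184 = 1 * 108 + 76
108 = 1 * 76 + 32
76 = 2 * 32 + 12
32 = 2 * 12 + 8
12 = 1 * 8 + 4
8 = 2 * 4 + 0
GCD = 4


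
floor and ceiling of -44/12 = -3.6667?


-44/12 = -3.6667
floor = -4
ceil = -3

floor = -4, ceil = -3


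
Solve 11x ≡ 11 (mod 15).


GCD(11, 15) = 1, unique solution
a^(-1) mod 15 = 11
x = 11 * 11 mod 15 = 1

x ≡ 1 (mod 15)


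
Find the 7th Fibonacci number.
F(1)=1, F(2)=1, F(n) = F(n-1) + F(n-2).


Sequence: 1, 1, 2, 3, 5, 8, 13
F(7) = 13


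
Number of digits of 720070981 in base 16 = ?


720070981 in base 16 = 2AEB6945
Number of digits = 8

8 digits (base 16)


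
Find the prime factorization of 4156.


4156 / 2 = 2078
2078 / 2 = 1039
1039 / 1039 = 1
4156 = 2^2 × 1039


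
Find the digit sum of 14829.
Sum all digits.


1 + 4 + 8 + 2 + 9 = 24


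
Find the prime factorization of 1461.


1461 / 3 = 487
487 / 487 = 1
1461 = 3 × 487


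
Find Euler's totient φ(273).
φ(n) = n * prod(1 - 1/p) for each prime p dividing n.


273 = 3 × 7 × 13
Prime factors: 3, 7, 13
φ(273) = 273 × (1-1/3) × (1-1/7) × (1-1/13)
= 273 × 2/3 × 6/7 × 12/13 = 144

φ(273) = 144


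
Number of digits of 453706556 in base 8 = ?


453706556 in base 8 = 3302601474
Number of digits = 10

10 digits (base 8)


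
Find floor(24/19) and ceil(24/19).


24/19 = 1.2632
floor = 1
ceil = 2

floor = 1, ceil = 2


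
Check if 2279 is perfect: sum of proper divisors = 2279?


Proper divisors of 2279: 1, 43, 53
Sum = 1 + 43 + 53 = 97

No, 2279 is not perfect (97 ≠ 2279)


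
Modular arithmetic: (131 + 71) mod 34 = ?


131 + 71 = 202
202 mod 34 = 32


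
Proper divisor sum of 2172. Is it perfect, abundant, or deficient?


Proper divisors: 1, 2, 3, 4, 6, 12, 181, 362, 543, 724, 1086
Sum = 1 + 2 + 3 + 4 + 6 + 12 + 181 + 362 + 543 + 724 + 1086 = 2924
2924 > 2172 → abundant

s(2172) = 2924 (abundant)


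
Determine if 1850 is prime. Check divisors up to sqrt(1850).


1850 / 2 = 925 (exact division)
1850 is NOT prime.

No, 1850 is not prime


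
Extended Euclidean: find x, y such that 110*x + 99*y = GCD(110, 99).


Tabular extended Euclidean (each row: r = 110*s + 99*t):
r=110, s=1, t=0
r=99, s=0, t=1
q=1: r=11, s=1, t=-1   [110*(1) + 99*(-1) = 11]
q=9: r=0, s=-9, t=10   [110*(-9) + 99*(10) = 0]
GCD = 11; from the row with r=11: x=1, y=-1
Check: 110*(1) + 99*(-1) = 110 - 99 = 11

GCD = 11, x = 1, y = -1


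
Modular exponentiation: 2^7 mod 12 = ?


2^1 mod 12 = 2
2^2 mod 12 = 4
2^3 mod 12 = 8
2^4 mod 12 = 4
2^5 mod 12 = 8
2^6 mod 12 = 4
2^7 mod 12 = 8


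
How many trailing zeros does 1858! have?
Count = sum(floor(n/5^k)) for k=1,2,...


floor(1858/5) = 371
floor(1858/25) = 74
floor(1858/125) = 14
floor(1858/625) = 2
Total = 461

461 trailing zeros


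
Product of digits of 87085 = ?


8 × 7 × 0 × 8 × 5 = 0


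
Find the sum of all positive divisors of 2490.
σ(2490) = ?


Divisors of 2490: 1, 2, 3, 5, 6, 10, 15, 30, 83, 166, 249, 415, 498, 830, 1245, 2490
Sum = 1 + 2 + 3 + 5 + 6 + 10 + 15 + 30 + 83 + 166 + 249 + 415 + 498 + 830 + 1245 + 2490 = 6048

σ(2490) = 6048


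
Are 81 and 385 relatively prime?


Euclidean algorithm:
385 = 4 * 81 + 61
81 = 1 * 61 + 20
61 = 3 * 20 + 1
20 = 20 * 1 + 0
GCD(81, 385) = 1

Yes, coprime (GCD = 1)


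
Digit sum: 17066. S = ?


1 + 7 + 0 + 6 + 6 = 20


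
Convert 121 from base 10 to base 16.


121 (base 10) = 121 (decimal)
121 (decimal) = 79 (base 16)


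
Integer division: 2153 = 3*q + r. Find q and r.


2153 = 3 * 717 + 2
Check: 2151 + 2 = 2153

q = 717, r = 2


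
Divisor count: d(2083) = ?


2083 = 2083^1
d(2083) = (1+1) = 2

2 divisors


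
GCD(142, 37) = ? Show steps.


142 = 3 * 37 + 31
37 = 1 * 31 + 6
31 = 5 * 6 + 1
6 = 6 * 1 + 0
GCD = 1


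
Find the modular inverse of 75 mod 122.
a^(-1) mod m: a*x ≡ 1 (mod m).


Use the extended Euclidean algorithm on (122, 75); each row r = 122*s + 75*t:
r=122, s=1, t=0
r=75, s=0, t=1
q=1: r=47, s=1, t=-1   [122*(1) + 75*(-1) = 47]
q=1: r=28, s=-1, t=2   [122*(-1) + 75*(2) = 28]
q=1: r=19, s=2, t=-3   [122*(2) + 75*(-3) = 19]
q=1: r=9, s=-3, t=5   [122*(-3) + 75*(5) = 9]
q=2: r=1, s=8, t=-13   [122*(8) + 75*(-13) = 1]
q=9: r=0, s=-75, t=122   [122*(-75) + 75*(122) = 0]
GCD = 1 with t = -13, so 75*(-13) ≡ 1 (mod 122)
Inverse = -13 mod 122 = 109
Check: 75 * 109 = 8175 ≡ 1 (mod 122)

75^(-1) ≡ 109 (mod 122)


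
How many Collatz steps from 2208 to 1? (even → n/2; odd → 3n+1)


2208 → 1104 → 552 → 276 → 138 → 69 → 208 → 104 → 52 → 26 → 13 → 40 → 20 → 10 → 5 → 16 → 8 → 4 → 2 → 1
Total steps = 19

19 steps


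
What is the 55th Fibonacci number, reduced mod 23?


F(k) mod 23 for k=1..55:
1, 1, 2, 3, 5, 8, 13, 21, 11, 9, 20, 6, 3, 9, 12, 21, 10, 8, 18, 3, 21, 1, 22, 0, 22, 22, 21, 20, 18, 15, 10, 2, 12, 14, 3, 17, 20, 14, 11, 2, 13, 15, 5, 20, 2, 22, 1, 0, 1, 1, 2, 3, 5, 8, 13
F(55) mod 23 = 13


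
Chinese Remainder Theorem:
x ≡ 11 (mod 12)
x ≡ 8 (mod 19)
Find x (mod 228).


M = 12*19 = 228
M1 = M/12 = 19, M2 = M/19 = 12
M1^(-1) mod 12 = 7, M2^(-1) mod 19 = 8
x = 11*19*7 + 8*12*8 = 2231
2231 mod 228 = 179
Check: 179 mod 12 = 11 ✓, 179 mod 19 = 8 ✓

x ≡ 179 (mod 228)


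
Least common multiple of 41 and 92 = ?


GCD(41, 92) = 1
LCM = 41*92/1 = 3772/1 = 3772

LCM = 3772


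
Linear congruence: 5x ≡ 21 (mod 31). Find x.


GCD(5, 31) = 1, unique solution
a^(-1) mod 31 = 25
x = 25 * 21 mod 31 = 29

x ≡ 29 (mod 31)


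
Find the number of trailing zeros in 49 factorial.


floor(49/5) = 9
floor(49/25) = 1
Total = 10

10 trailing zeros


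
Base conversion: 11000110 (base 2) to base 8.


11000110 (base 2) = 198 (decimal)
198 (decimal) = 306 (base 8)


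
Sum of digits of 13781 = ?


1 + 3 + 7 + 8 + 1 = 20


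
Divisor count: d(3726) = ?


3726 = 2^1 × 3^4 × 23^1
d(3726) = (1+1) × (4+1) × (1+1) = 20

20 divisors


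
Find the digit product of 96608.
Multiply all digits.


9 × 6 × 6 × 0 × 8 = 0


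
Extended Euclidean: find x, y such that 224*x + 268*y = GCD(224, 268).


Tabular extended Euclidean (each row: r = 224*s + 268*t):
r=224, s=1, t=0
r=268, s=0, t=1
q=0: r=224, s=1, t=0   [224*(1) + 268*(0) = 224]
q=1: r=44, s=-1, t=1   [224*(-1) + 268*(1) = 44]
q=5: r=4, s=6, t=-5   [224*(6) + 268*(-5) = 4]
q=11: r=0, s=-67, t=56   [224*(-67) + 268*(56) = 0]
GCD = 4; from the row with r=4: x=6, y=-5
Check: 224*(6) + 268*(-5) = 1344 - 1340 = 4

GCD = 4, x = 6, y = -5


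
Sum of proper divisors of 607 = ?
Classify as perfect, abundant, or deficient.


Proper divisors: 1
Sum = 1 = 1
1 < 607 → deficient

s(607) = 1 (deficient)


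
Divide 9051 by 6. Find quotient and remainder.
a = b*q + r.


9051 = 6 * 1508 + 3
Check: 9048 + 3 = 9051

q = 1508, r = 3


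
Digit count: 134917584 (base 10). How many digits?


134917584 has 9 digits in base 10
floor(log10(134917584)) + 1 = floor(8.1301) + 1 = 9

9 digits (base 10)


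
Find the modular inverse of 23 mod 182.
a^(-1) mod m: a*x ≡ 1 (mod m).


Use the extended Euclidean algorithm on (182, 23); each row r = 182*s + 23*t:
r=182, s=1, t=0
r=23, s=0, t=1
q=7: r=21, s=1, t=-7   [182*(1) + 23*(-7) = 21]
q=1: r=2, s=-1, t=8   [182*(-1) + 23*(8) = 2]
q=10: r=1, s=11, t=-87   [182*(11) + 23*(-87) = 1]
q=2: r=0, s=-23, t=182   [182*(-23) + 23*(182) = 0]
GCD = 1 with t = -87, so 23*(-87) ≡ 1 (mod 182)
Inverse = -87 mod 182 = 95
Check: 23 * 95 = 2185 ≡ 1 (mod 182)

23^(-1) ≡ 95 (mod 182)


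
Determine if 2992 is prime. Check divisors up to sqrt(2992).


2992 / 2 = 1496 (exact division)
2992 is NOT prime.

No, 2992 is not prime


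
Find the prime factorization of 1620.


1620 / 2 = 810
810 / 2 = 405
405 / 3 = 135
135 / 3 = 45
45 / 3 = 15
15 / 3 = 5
5 / 5 = 1
1620 = 2^2 × 3^4 × 5


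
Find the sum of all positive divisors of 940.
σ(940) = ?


Divisors of 940: 1, 2, 4, 5, 10, 20, 47, 94, 188, 235, 470, 940
Sum = 1 + 2 + 4 + 5 + 10 + 20 + 47 + 94 + 188 + 235 + 470 + 940 = 2016

σ(940) = 2016


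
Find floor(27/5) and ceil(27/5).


27/5 = 5.4000
floor = 5
ceil = 6

floor = 5, ceil = 6


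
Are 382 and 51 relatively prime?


Euclidean algorithm:
382 = 7 * 51 + 25
51 = 2 * 25 + 1
25 = 25 * 1 + 0
GCD(382, 51) = 1

Yes, coprime (GCD = 1)


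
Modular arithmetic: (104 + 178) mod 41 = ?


104 + 178 = 282
282 mod 41 = 36


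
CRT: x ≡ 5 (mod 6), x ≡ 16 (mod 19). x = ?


M = 6*19 = 114
M1 = M/6 = 19, M2 = M/19 = 6
M1^(-1) mod 6 = 1, M2^(-1) mod 19 = 16
x = 5*19*1 + 16*6*16 = 1631
1631 mod 114 = 35
Check: 35 mod 6 = 5 ✓, 35 mod 19 = 16 ✓

x ≡ 35 (mod 114)


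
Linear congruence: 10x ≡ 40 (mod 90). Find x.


GCD(10, 90) = 10 divides 40
Divide: 1x ≡ 4 (mod 9)
x ≡ 4 (mod 9)


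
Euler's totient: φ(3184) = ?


3184 = 2^4 × 199
Prime factors: 2, 199
φ(3184) = 3184 × (1-1/2) × (1-1/199)
= 3184 × 1/2 × 198/199 = 1584

φ(3184) = 1584


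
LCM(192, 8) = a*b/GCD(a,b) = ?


GCD(192, 8) = 8
LCM = 192*8/8 = 1536/8 = 192

LCM = 192


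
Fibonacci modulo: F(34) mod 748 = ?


F(k) mod 748 for k=1..34:
1, 1, 2, 3, 5, 8, 13, 21, 34, 55, 89, 144, 233, 377, 610, 239, 101, 340, 441, 33, 474, 507, 233, 740, 225, 217, 442, 659, 353, 264, 617, 133, 2, 135
F(34) mod 748 = 135


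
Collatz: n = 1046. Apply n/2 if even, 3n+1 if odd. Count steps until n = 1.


1046 → 523 → 1570 → 785 → 2356 → 1178 → 589 → 1768 → 884 → 442 → 221 → 664 → 332 → 166 → 83 → 250 → 125 → 376 → 188 → 94 → 47 → 142 → 71 → 214 → 107 → 322 → 161 → 484 → 242 → 121 → 364 → 182 → 91 → 274 → 137 → 412 → 206 → 103 → 310 → 155 → 466 → 233 → 700 → 350 → 175 → 526 → 263 → 790 → 395 → 1186 → 593 → 1780 → 890 → 445 → 1336 → 668 → 334 → 167 → 502 → 251 → 754 → 377 → 1132 → 566 → 283 → 850 → 425 → 1276 → 638 → 319 → 958 → 479 → 1438 → 719 → 2158 → 1079 → 3238 → 1619 → 4858 → 2429 → 7288 → 3644 → 1822 → 911 → 2734 → 1367 → 4102 → 2051 → 6154 → 3077 → 9232 → 4616 → 2308 → 1154 → 577 → 1732 → 866 → 433 → 1300 → 650 → 325 → 976 → 488 → 244 → 122 → 61 → 184 → 92 → 46 → 23 → 70 → 35 → 106 → 53 → 160 → 80 → 40 → 20 → 10 → 5 → 16 → 8 → 4 → 2 → 1
Total steps = 124

124 steps


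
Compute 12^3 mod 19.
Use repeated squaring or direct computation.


12^1 mod 19 = 12
12^2 mod 19 = 11
12^3 mod 19 = 18


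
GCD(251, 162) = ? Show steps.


251 = 1 * 162 + 89
162 = 1 * 89 + 73
89 = 1 * 73 + 16
73 = 4 * 16 + 9
16 = 1 * 9 + 7
9 = 1 * 7 + 2
7 = 3 * 2 + 1
2 = 2 * 1 + 0
GCD = 1


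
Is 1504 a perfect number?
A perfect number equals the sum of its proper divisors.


Proper divisors of 1504: 1, 2, 4, 8, 16, 32, 47, 94, 188, 376, 752
Sum = 1 + 2 + 4 + 8 + 16 + 32 + 47 + 94 + 188 + 376 + 752 = 1520

No, 1504 is not perfect (1520 ≠ 1504)


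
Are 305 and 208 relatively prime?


Euclidean algorithm:
305 = 1 * 208 + 97
208 = 2 * 97 + 14
97 = 6 * 14 + 13
14 = 1 * 13 + 1
13 = 13 * 1 + 0
GCD(305, 208) = 1

Yes, coprime (GCD = 1)


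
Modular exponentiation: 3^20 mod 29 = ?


3^1 mod 29 = 3
3^2 mod 29 = 9
3^3 mod 29 = 27
3^4 mod 29 = 23
3^5 mod 29 = 11
3^6 mod 29 = 4
3^7 mod 29 = 12
3^8 mod 29 = 7
3^9 mod 29 = 21
3^10 mod 29 = 5
3^11 mod 29 = 15
3^12 mod 29 = 16
3^13 mod 29 = 19
3^14 mod 29 = 28
3^15 mod 29 = 26
3^16 mod 29 = 20
3^17 mod 29 = 2
3^18 mod 29 = 6
3^19 mod 29 = 18
3^20 mod 29 = 25


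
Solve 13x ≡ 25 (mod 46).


GCD(13, 46) = 1, unique solution
a^(-1) mod 46 = 39
x = 39 * 25 mod 46 = 9

x ≡ 9 (mod 46)


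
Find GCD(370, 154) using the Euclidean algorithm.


370 = 2 * 154 + 62
154 = 2 * 62 + 30
62 = 2 * 30 + 2
30 = 15 * 2 + 0
GCD = 2


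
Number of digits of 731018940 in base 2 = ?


731018940 in base 2 = 101011100100100111011010111100
Number of digits = 30

30 digits (base 2)


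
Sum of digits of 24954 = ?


2 + 4 + 9 + 5 + 4 = 24


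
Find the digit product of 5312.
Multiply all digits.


5 × 3 × 1 × 2 = 30


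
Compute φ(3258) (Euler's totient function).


3258 = 2 × 3^2 × 181
Prime factors: 2, 3, 181
φ(3258) = 3258 × (1-1/2) × (1-1/3) × (1-1/181)
= 3258 × 1/2 × 2/3 × 180/181 = 1080

φ(3258) = 1080


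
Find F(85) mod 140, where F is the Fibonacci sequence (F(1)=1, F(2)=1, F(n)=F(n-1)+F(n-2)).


F(k) mod 140 for k=1..85:
1, 1, 2, 3, 5, 8, 13, 21, 34, 55, 89, 4, 93, 97, 50, 7, 57, 64, 121, 45, 26, 71, 97, 28, 125, 13, 138, 11, 9, 20, 29, 49, 78, 127, 65, 52, 117, 29, 6, 35, 41, 76, 117, 53, 30, 83, 113, 56, 29, 85, 114, 59, 33, 92, 125, 77, 62, 139, 61, 60, 121, 41, 22, 63, 85, 8, 93, 101, 54, 15, 69, 84, 13, 97, 110, 67, 37, 104, 1, 105, 106, 71, 37, 108, 5
F(85) mod 140 = 5


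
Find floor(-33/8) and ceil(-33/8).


-33/8 = -4.1250
floor = -5
ceil = -4

floor = -5, ceil = -4


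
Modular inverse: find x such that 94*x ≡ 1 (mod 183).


Use the extended Euclidean algorithm on (183, 94); each row r = 183*s + 94*t:
r=183, s=1, t=0
r=94, s=0, t=1
q=1: r=89, s=1, t=-1   [183*(1) + 94*(-1) = 89]
q=1: r=5, s=-1, t=2   [183*(-1) + 94*(2) = 5]
q=17: r=4, s=18, t=-35   [183*(18) + 94*(-35) = 4]
q=1: r=1, s=-19, t=37   [183*(-19) + 94*(37) = 1]
q=4: r=0, s=94, t=-183   [183*(94) + 94*(-183) = 0]
GCD = 1 with t = 37, so 94*(37) ≡ 1 (mod 183)
Inverse = 37 mod 183 = 37
Check: 94 * 37 = 3478 ≡ 1 (mod 183)

94^(-1) ≡ 37 (mod 183)


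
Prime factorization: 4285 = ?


4285 / 5 = 857
857 / 857 = 1
4285 = 5 × 857


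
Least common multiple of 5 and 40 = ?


GCD(5, 40) = 5
LCM = 5*40/5 = 200/5 = 40

LCM = 40


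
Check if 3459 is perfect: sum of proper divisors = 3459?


Proper divisors of 3459: 1, 3, 1153
Sum = 1 + 3 + 1153 = 1157

No, 3459 is not perfect (1157 ≠ 3459)


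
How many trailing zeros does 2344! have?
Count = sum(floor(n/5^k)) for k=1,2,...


floor(2344/5) = 468
floor(2344/25) = 93
floor(2344/125) = 18
floor(2344/625) = 3
Total = 582

582 trailing zeros


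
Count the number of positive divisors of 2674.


2674 = 2^1 × 7^1 × 191^1
d(2674) = (1+1) × (1+1) × (1+1) = 8

8 divisors


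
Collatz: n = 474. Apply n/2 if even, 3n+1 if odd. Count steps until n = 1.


474 → 237 → 712 → 356 → 178 → 89 → 268 → 134 → 67 → 202 → 101 → 304 → 152 → 76 → 38 → 19 → 58 → 29 → 88 → 44 → 22 → 11 → 34 → 17 → 52 → 26 → 13 → 40 → 20 → 10 → 5 → 16 → 8 → 4 → 2 → 1
Total steps = 35

35 steps


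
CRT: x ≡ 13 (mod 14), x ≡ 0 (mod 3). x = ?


M = 14*3 = 42
M1 = M/14 = 3, M2 = M/3 = 14
M1^(-1) mod 14 = 5, M2^(-1) mod 3 = 2
x = 13*3*5 + 0*14*2 = 195
195 mod 42 = 27
Check: 27 mod 14 = 13 ✓, 27 mod 3 = 0 ✓

x ≡ 27 (mod 42)


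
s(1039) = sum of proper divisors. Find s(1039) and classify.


Proper divisors: 1
Sum = 1 = 1
1 < 1039 → deficient

s(1039) = 1 (deficient)


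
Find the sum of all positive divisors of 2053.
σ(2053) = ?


Divisors of 2053: 1, 2053
Sum = 1 + 2053 = 2054

σ(2053) = 2054


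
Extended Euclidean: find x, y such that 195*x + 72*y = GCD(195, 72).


Tabular extended Euclidean (each row: r = 195*s + 72*t):
r=195, s=1, t=0
r=72, s=0, t=1
q=2: r=51, s=1, t=-2   [195*(1) + 72*(-2) = 51]
q=1: r=21, s=-1, t=3   [195*(-1) + 72*(3) = 21]
q=2: r=9, s=3, t=-8   [195*(3) + 72*(-8) = 9]
q=2: r=3, s=-7, t=19   [195*(-7) + 72*(19) = 3]
q=3: r=0, s=24, t=-65   [195*(24) + 72*(-65) = 0]
GCD = 3; from the row with r=3: x=-7, y=19
Check: 195*(-7) + 72*(19) = -1365 + 1368 = 3

GCD = 3, x = -7, y = 19


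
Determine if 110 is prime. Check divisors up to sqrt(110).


110 / 2 = 55 (exact division)
110 is NOT prime.

No, 110 is not prime


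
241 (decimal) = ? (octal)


241 (base 10) = 241 (decimal)
241 (decimal) = 361 (base 8)


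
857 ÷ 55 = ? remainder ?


857 = 55 * 15 + 32
Check: 825 + 32 = 857

q = 15, r = 32


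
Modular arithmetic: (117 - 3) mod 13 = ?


117 - 3 = 114
114 mod 13 = 10


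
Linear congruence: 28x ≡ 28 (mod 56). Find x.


GCD(28, 56) = 28 divides 28
Divide: 1x ≡ 1 (mod 2)
x ≡ 1 (mod 2)


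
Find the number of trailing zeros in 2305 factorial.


floor(2305/5) = 461
floor(2305/25) = 92
floor(2305/125) = 18
floor(2305/625) = 3
Total = 574

574 trailing zeros


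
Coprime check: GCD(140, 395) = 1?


Euclidean algorithm:
395 = 2 * 140 + 115
140 = 1 * 115 + 25
115 = 4 * 25 + 15
25 = 1 * 15 + 10
15 = 1 * 10 + 5
10 = 2 * 5 + 0
GCD(140, 395) = 5

No, not coprime (GCD = 5)


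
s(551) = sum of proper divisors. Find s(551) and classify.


Proper divisors: 1, 19, 29
Sum = 1 + 19 + 29 = 49
49 < 551 → deficient

s(551) = 49 (deficient)


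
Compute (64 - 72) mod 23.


64 - 72 = -8
-8 mod 23 = 15


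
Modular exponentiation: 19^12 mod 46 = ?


19^1 mod 46 = 19
19^2 mod 46 = 39
19^3 mod 46 = 5
19^4 mod 46 = 3
19^5 mod 46 = 11
19^6 mod 46 = 25
19^7 mod 46 = 15
19^8 mod 46 = 9
19^9 mod 46 = 33
19^10 mod 46 = 29
19^11 mod 46 = 45
19^12 mod 46 = 27


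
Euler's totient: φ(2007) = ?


2007 = 3^2 × 223
Prime factors: 3, 223
φ(2007) = 2007 × (1-1/3) × (1-1/223)
= 2007 × 2/3 × 222/223 = 1332

φ(2007) = 1332


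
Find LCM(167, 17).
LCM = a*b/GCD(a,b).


GCD(167, 17) = 1
LCM = 167*17/1 = 2839/1 = 2839

LCM = 2839


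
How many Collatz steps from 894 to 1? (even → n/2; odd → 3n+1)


894 → 447 → 1342 → 671 → 2014 → 1007 → 3022 → 1511 → 4534 → 2267 → 6802 → 3401 → 10204 → 5102 → 2551 → 7654 → 3827 → 11482 → 5741 → 17224 → 8612 → 4306 → 2153 → 6460 → 3230 → 1615 → 4846 → 2423 → 7270 → 3635 → 10906 → 5453 → 16360 → 8180 → 4090 → 2045 → 6136 → 3068 → 1534 → 767 → 2302 → 1151 → 3454 → 1727 → 5182 → 2591 → 7774 → 3887 → 11662 → 5831 → 17494 → 8747 → 26242 → 13121 → 39364 → 19682 → 9841 → 29524 → 14762 → 7381 → 22144 → 11072 → 5536 → 2768 → 1384 → 692 → 346 → 173 → 520 → 260 → 130 → 65 → 196 → 98 → 49 → 148 → 74 → 37 → 112 → 56 → 28 → 14 → 7 → 22 → 11 → 34 → 17 → 52 → 26 → 13 → 40 → 20 → 10 → 5 → 16 → 8 → 4 → 2 → 1
Total steps = 98

98 steps


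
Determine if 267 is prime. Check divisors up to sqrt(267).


267 / 3 = 89 (exact division)
267 is NOT prime.

No, 267 is not prime


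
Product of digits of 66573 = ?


6 × 6 × 5 × 7 × 3 = 3780


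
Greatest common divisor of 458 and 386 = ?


458 = 1 * 386 + 72
386 = 5 * 72 + 26
72 = 2 * 26 + 20
26 = 1 * 20 + 6
20 = 3 * 6 + 2
6 = 3 * 2 + 0
GCD = 2


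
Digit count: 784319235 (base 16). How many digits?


784319235 in base 16 = 2EBFC303
Number of digits = 8

8 digits (base 16)


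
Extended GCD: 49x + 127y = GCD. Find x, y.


Tabular extended Euclidean (each row: r = 49*s + 127*t):
r=49, s=1, t=0
r=127, s=0, t=1
q=0: r=49, s=1, t=0   [49*(1) + 127*(0) = 49]
q=2: r=29, s=-2, t=1   [49*(-2) + 127*(1) = 29]
q=1: r=20, s=3, t=-1   [49*(3) + 127*(-1) = 20]
q=1: r=9, s=-5, t=2   [49*(-5) + 127*(2) = 9]
q=2: r=2, s=13, t=-5   [49*(13) + 127*(-5) = 2]
q=4: r=1, s=-57, t=22   [49*(-57) + 127*(22) = 1]
q=2: r=0, s=127, t=-49   [49*(127) + 127*(-49) = 0]
GCD = 1; from the row with r=1: x=-57, y=22
Check: 49*(-57) + 127*(22) = -2793 + 2794 = 1

GCD = 1, x = -57, y = 22


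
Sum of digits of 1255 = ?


1 + 2 + 5 + 5 = 13


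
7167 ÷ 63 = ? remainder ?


7167 = 63 * 113 + 48
Check: 7119 + 48 = 7167

q = 113, r = 48


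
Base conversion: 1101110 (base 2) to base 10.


1101110 (base 2) = 110 (decimal)
110 (decimal) = 110 (base 10)


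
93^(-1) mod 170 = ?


Use the extended Euclidean algorithm on (170, 93); each row r = 170*s + 93*t:
r=170, s=1, t=0
r=93, s=0, t=1
q=1: r=77, s=1, t=-1   [170*(1) + 93*(-1) = 77]
q=1: r=16, s=-1, t=2   [170*(-1) + 93*(2) = 16]
q=4: r=13, s=5, t=-9   [170*(5) + 93*(-9) = 13]
q=1: r=3, s=-6, t=11   [170*(-6) + 93*(11) = 3]
q=4: r=1, s=29, t=-53   [170*(29) + 93*(-53) = 1]
q=3: r=0, s=-93, t=170   [170*(-93) + 93*(170) = 0]
GCD = 1 with t = -53, so 93*(-53) ≡ 1 (mod 170)
Inverse = -53 mod 170 = 117
Check: 93 * 117 = 10881 ≡ 1 (mod 170)

93^(-1) ≡ 117 (mod 170)


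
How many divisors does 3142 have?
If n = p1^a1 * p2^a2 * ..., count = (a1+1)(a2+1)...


3142 = 2^1 × 1571^1
d(3142) = (1+1) × (1+1) = 4

4 divisors


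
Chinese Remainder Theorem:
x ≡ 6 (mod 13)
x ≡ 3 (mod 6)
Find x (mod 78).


M = 13*6 = 78
M1 = M/13 = 6, M2 = M/6 = 13
M1^(-1) mod 13 = 11, M2^(-1) mod 6 = 1
x = 6*6*11 + 3*13*1 = 435
435 mod 78 = 45
Check: 45 mod 13 = 6 ✓, 45 mod 6 = 3 ✓

x ≡ 45 (mod 78)


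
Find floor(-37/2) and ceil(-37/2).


-37/2 = -18.5000
floor = -19
ceil = -18

floor = -19, ceil = -18


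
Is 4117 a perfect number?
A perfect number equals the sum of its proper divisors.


Proper divisors of 4117: 1, 23, 179
Sum = 1 + 23 + 179 = 203

No, 4117 is not perfect (203 ≠ 4117)


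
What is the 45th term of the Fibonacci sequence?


Sequence: 1, 1, 2, 3, 5, 8, 13, 21, 34, 55, 89, 144, 233, 377, 610, 987, 1597, 2584, 4181, 6765, 10946, 17711, 28657, 46368, 75025, 121393, 196418, 317811, 514229, 832040, 1346269, 2178309, 3524578, 5702887, 9227465, 14930352, 24157817, 39088169, 63245986, 102334155, 165580141, 267914296, 433494437, 701408733, 1134903170
F(45) = 1134903170


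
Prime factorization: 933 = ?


933 / 3 = 311
311 / 311 = 1
933 = 3 × 311


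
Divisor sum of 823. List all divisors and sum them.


Divisors of 823: 1, 823
Sum = 1 + 823 = 824

σ(823) = 824


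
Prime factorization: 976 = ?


976 / 2 = 488
488 / 2 = 244
244 / 2 = 122
122 / 2 = 61
61 / 61 = 1
976 = 2^4 × 61


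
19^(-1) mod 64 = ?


Use the extended Euclidean algorithm on (64, 19); each row r = 64*s + 19*t:
r=64, s=1, t=0
r=19, s=0, t=1
q=3: r=7, s=1, t=-3   [64*(1) + 19*(-3) = 7]
q=2: r=5, s=-2, t=7   [64*(-2) + 19*(7) = 5]
q=1: r=2, s=3, t=-10   [64*(3) + 19*(-10) = 2]
q=2: r=1, s=-8, t=27   [64*(-8) + 19*(27) = 1]
q=2: r=0, s=19, t=-64   [64*(19) + 19*(-64) = 0]
GCD = 1 with t = 27, so 19*(27) ≡ 1 (mod 64)
Inverse = 27 mod 64 = 27
Check: 19 * 27 = 513 ≡ 1 (mod 64)

19^(-1) ≡ 27 (mod 64)


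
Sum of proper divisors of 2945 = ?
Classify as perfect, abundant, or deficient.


Proper divisors: 1, 5, 19, 31, 95, 155, 589
Sum = 1 + 5 + 19 + 31 + 95 + 155 + 589 = 895
895 < 2945 → deficient

s(2945) = 895 (deficient)


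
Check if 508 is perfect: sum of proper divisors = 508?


Proper divisors of 508: 1, 2, 4, 127, 254
Sum = 1 + 2 + 4 + 127 + 254 = 388

No, 508 is not perfect (388 ≠ 508)


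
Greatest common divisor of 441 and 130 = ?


441 = 3 * 130 + 51
130 = 2 * 51 + 28
51 = 1 * 28 + 23
28 = 1 * 23 + 5
23 = 4 * 5 + 3
5 = 1 * 3 + 2
3 = 1 * 2 + 1
2 = 2 * 1 + 0
GCD = 1


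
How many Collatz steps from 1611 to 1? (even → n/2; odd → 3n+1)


1611 → 4834 → 2417 → 7252 → 3626 → 1813 → 5440 → 2720 → 1360 → 680 → 340 → 170 → 85 → 256 → 128 → 64 → 32 → 16 → 8 → 4 → 2 → 1
Total steps = 21

21 steps


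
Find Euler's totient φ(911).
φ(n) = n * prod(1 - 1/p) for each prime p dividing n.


911 = 911
Prime factors: 911
φ(911) = 911 × (1-1/911)
= 911 × 910/911 = 910

φ(911) = 910


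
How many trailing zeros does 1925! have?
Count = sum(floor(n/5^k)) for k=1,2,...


floor(1925/5) = 385
floor(1925/25) = 77
floor(1925/125) = 15
floor(1925/625) = 3
Total = 480

480 trailing zeros


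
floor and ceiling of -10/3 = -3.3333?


-10/3 = -3.3333
floor = -4
ceil = -3

floor = -4, ceil = -3


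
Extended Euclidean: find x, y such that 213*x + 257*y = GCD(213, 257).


Tabular extended Euclidean (each row: r = 213*s + 257*t):
r=213, s=1, t=0
r=257, s=0, t=1
q=0: r=213, s=1, t=0   [213*(1) + 257*(0) = 213]
q=1: r=44, s=-1, t=1   [213*(-1) + 257*(1) = 44]
q=4: r=37, s=5, t=-4   [213*(5) + 257*(-4) = 37]
q=1: r=7, s=-6, t=5   [213*(-6) + 257*(5) = 7]
q=5: r=2, s=35, t=-29   [213*(35) + 257*(-29) = 2]
q=3: r=1, s=-111, t=92   [213*(-111) + 257*(92) = 1]
q=2: r=0, s=257, t=-213   [213*(257) + 257*(-213) = 0]
GCD = 1; from the row with r=1: x=-111, y=92
Check: 213*(-111) + 257*(92) = -23643 + 23644 = 1

GCD = 1, x = -111, y = 92


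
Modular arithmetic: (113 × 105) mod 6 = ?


113 × 105 = 11865
11865 mod 6 = 3


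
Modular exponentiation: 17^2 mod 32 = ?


17^1 mod 32 = 17
17^2 mod 32 = 1


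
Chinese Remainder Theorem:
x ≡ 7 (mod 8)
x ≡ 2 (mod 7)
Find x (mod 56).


M = 8*7 = 56
M1 = M/8 = 7, M2 = M/7 = 8
M1^(-1) mod 8 = 7, M2^(-1) mod 7 = 1
x = 7*7*7 + 2*8*1 = 359
359 mod 56 = 23
Check: 23 mod 8 = 7 ✓, 23 mod 7 = 2 ✓

x ≡ 23 (mod 56)


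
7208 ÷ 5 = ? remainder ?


7208 = 5 * 1441 + 3
Check: 7205 + 3 = 7208

q = 1441, r = 3


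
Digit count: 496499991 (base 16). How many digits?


496499991 in base 16 = 1D97FD17
Number of digits = 8

8 digits (base 16)


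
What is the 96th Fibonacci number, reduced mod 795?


F(k) mod 795 for k=1..96:
1, 1, 2, 3, 5, 8, 13, 21, 34, 55, 89, 144, 233, 377, 610, 192, 7, 199, 206, 405, 611, 221, 37, 258, 295, 553, 53, 606, 659, 470, 334, 9, 343, 352, 695, 252, 152, 404, 556, 165, 721, 91, 17, 108, 125, 233, 358, 591, 154, 745, 104, 54, 158, 212, 370, 582, 157, 739, 101, 45, 146, 191, 337, 528, 70, 598, 668, 471, 344, 20, 364, 384, 748, 337, 290, 627, 122, 749, 76, 30, 106, 136, 242, 378, 620, 203, 28, 231, 259, 490, 749, 444, 398, 47, 445, 492
F(96) mod 795 = 492


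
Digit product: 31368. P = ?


3 × 1 × 3 × 6 × 8 = 432


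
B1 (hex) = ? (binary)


B1 (base 16) = 177 (decimal)
177 (decimal) = 10110001 (base 2)


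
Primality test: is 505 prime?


505 / 5 = 101 (exact division)
505 is NOT prime.

No, 505 is not prime


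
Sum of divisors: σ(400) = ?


Divisors of 400: 1, 2, 4, 5, 8, 10, 16, 20, 25, 40, 50, 80, 100, 200, 400
Sum = 1 + 2 + 4 + 5 + 8 + 10 + 16 + 20 + 25 + 40 + 50 + 80 + 100 + 200 + 400 = 961

σ(400) = 961


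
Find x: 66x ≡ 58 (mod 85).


GCD(66, 85) = 1, unique solution
a^(-1) mod 85 = 76
x = 76 * 58 mod 85 = 73

x ≡ 73 (mod 85)


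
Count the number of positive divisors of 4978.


4978 = 2^1 × 19^1 × 131^1
d(4978) = (1+1) × (1+1) × (1+1) = 8

8 divisors


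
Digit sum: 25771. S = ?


2 + 5 + 7 + 7 + 1 = 22


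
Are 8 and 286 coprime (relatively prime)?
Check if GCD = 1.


Euclidean algorithm:
286 = 35 * 8 + 6
8 = 1 * 6 + 2
6 = 3 * 2 + 0
GCD(8, 286) = 2

No, not coprime (GCD = 2)


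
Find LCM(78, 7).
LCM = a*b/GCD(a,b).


GCD(78, 7) = 1
LCM = 78*7/1 = 546/1 = 546

LCM = 546


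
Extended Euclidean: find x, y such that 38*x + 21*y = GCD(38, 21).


Tabular extended Euclidean (each row: r = 38*s + 21*t):
r=38, s=1, t=0
r=21, s=0, t=1
q=1: r=17, s=1, t=-1   [38*(1) + 21*(-1) = 17]
q=1: r=4, s=-1, t=2   [38*(-1) + 21*(2) = 4]
q=4: r=1, s=5, t=-9   [38*(5) + 21*(-9) = 1]
q=4: r=0, s=-21, t=38   [38*(-21) + 21*(38) = 0]
GCD = 1; from the row with r=1: x=5, y=-9
Check: 38*(5) + 21*(-9) = 190 - 189 = 1

GCD = 1, x = 5, y = -9


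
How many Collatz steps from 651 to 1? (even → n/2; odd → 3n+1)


651 → 1954 → 977 → 2932 → 1466 → 733 → 2200 → 1100 → 550 → 275 → 826 → 413 → 1240 → 620 → 310 → 155 → 466 → 233 → 700 → 350 → 175 → 526 → 263 → 790 → 395 → 1186 → 593 → 1780 → 890 → 445 → 1336 → 668 → 334 → 167 → 502 → 251 → 754 → 377 → 1132 → 566 → 283 → 850 → 425 → 1276 → 638 → 319 → 958 → 479 → 1438 → 719 → 2158 → 1079 → 3238 → 1619 → 4858 → 2429 → 7288 → 3644 → 1822 → 911 → 2734 → 1367 → 4102 → 2051 → 6154 → 3077 → 9232 → 4616 → 2308 → 1154 → 577 → 1732 → 866 → 433 → 1300 → 650 → 325 → 976 → 488 → 244 → 122 → 61 → 184 → 92 → 46 → 23 → 70 → 35 → 106 → 53 → 160 → 80 → 40 → 20 → 10 → 5 → 16 → 8 → 4 → 2 → 1
Total steps = 100

100 steps


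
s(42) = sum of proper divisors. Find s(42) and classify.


Proper divisors: 1, 2, 3, 6, 7, 14, 21
Sum = 1 + 2 + 3 + 6 + 7 + 14 + 21 = 54
54 > 42 → abundant

s(42) = 54 (abundant)


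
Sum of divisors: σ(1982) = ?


Divisors of 1982: 1, 2, 991, 1982
Sum = 1 + 2 + 991 + 1982 = 2976

σ(1982) = 2976


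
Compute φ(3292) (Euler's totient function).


3292 = 2^2 × 823
Prime factors: 2, 823
φ(3292) = 3292 × (1-1/2) × (1-1/823)
= 3292 × 1/2 × 822/823 = 1644

φ(3292) = 1644


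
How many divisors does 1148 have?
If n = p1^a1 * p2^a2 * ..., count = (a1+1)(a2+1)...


1148 = 2^2 × 7^1 × 41^1
d(1148) = (2+1) × (1+1) × (1+1) = 12

12 divisors


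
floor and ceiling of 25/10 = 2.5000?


25/10 = 2.5000
floor = 2
ceil = 3

floor = 2, ceil = 3


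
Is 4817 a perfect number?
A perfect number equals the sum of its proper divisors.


Proper divisors of 4817: 1
Sum = 1 = 1

No, 4817 is not perfect (1 ≠ 4817)


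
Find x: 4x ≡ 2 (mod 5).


GCD(4, 5) = 1, unique solution
a^(-1) mod 5 = 4
x = 4 * 2 mod 5 = 3

x ≡ 3 (mod 5)


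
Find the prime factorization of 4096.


4096 / 2 = 2048
2048 / 2 = 1024
1024 / 2 = 512
512 / 2 = 256
256 / 2 = 128
128 / 2 = 64
64 / 2 = 32
32 / 2 = 16
16 / 2 = 8
8 / 2 = 4
4 / 2 = 2
2 / 2 = 1
4096 = 2^12


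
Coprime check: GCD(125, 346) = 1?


Euclidean algorithm:
346 = 2 * 125 + 96
125 = 1 * 96 + 29
96 = 3 * 29 + 9
29 = 3 * 9 + 2
9 = 4 * 2 + 1
2 = 2 * 1 + 0
GCD(125, 346) = 1

Yes, coprime (GCD = 1)


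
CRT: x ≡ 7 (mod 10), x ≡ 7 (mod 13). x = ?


M = 10*13 = 130
M1 = M/10 = 13, M2 = M/13 = 10
M1^(-1) mod 10 = 7, M2^(-1) mod 13 = 4
x = 7*13*7 + 7*10*4 = 917
917 mod 130 = 7
Check: 7 mod 10 = 7 ✓, 7 mod 13 = 7 ✓

x ≡ 7 (mod 130)


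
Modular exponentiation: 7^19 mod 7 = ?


7^1 mod 7 = 0
7^2 mod 7 = 0
7^3 mod 7 = 0
7^4 mod 7 = 0
7^5 mod 7 = 0
7^6 mod 7 = 0
7^7 mod 7 = 0
7^8 mod 7 = 0
7^9 mod 7 = 0
7^10 mod 7 = 0
7^11 mod 7 = 0
7^12 mod 7 = 0
7^13 mod 7 = 0
7^14 mod 7 = 0
7^15 mod 7 = 0
7^16 mod 7 = 0
7^17 mod 7 = 0
7^18 mod 7 = 0
7^19 mod 7 = 0


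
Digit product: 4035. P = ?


4 × 0 × 3 × 5 = 0


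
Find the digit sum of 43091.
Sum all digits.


4 + 3 + 0 + 9 + 1 = 17


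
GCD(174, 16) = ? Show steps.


174 = 10 * 16 + 14
16 = 1 * 14 + 2
14 = 7 * 2 + 0
GCD = 2


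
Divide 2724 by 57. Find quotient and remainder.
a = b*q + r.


2724 = 57 * 47 + 45
Check: 2679 + 45 = 2724

q = 47, r = 45


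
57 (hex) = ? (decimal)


57 (base 16) = 87 (decimal)
87 (decimal) = 87 (base 10)


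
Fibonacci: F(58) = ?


Sequence: 1, 1, 2, 3, 5, 8, 13, 21, 34, 55, 89, 144, 233, 377, 610, 987, 1597, 2584, 4181, 6765, 10946, 17711, 28657, 46368, 75025, 121393, 196418, 317811, 514229, 832040, 1346269, 2178309, 3524578, 5702887, 9227465, 14930352, 24157817, 39088169, 63245986, 102334155, 165580141, 267914296, 433494437, 701408733, 1134903170, 1836311903, 2971215073, 4807526976, 7778742049, 12586269025, 20365011074, 32951280099, 53316291173, 86267571272, 139583862445, 225851433717, 365435296162, 591286729879
F(58) = 591286729879


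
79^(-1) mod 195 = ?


Use the extended Euclidean algorithm on (195, 79); each row r = 195*s + 79*t:
r=195, s=1, t=0
r=79, s=0, t=1
q=2: r=37, s=1, t=-2   [195*(1) + 79*(-2) = 37]
q=2: r=5, s=-2, t=5   [195*(-2) + 79*(5) = 5]
q=7: r=2, s=15, t=-37   [195*(15) + 79*(-37) = 2]
q=2: r=1, s=-32, t=79   [195*(-32) + 79*(79) = 1]
q=2: r=0, s=79, t=-195   [195*(79) + 79*(-195) = 0]
GCD = 1 with t = 79, so 79*(79) ≡ 1 (mod 195)
Inverse = 79 mod 195 = 79
Check: 79 * 79 = 6241 ≡ 1 (mod 195)

79^(-1) ≡ 79 (mod 195)


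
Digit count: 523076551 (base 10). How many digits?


523076551 has 9 digits in base 10
floor(log10(523076551)) + 1 = floor(8.7186) + 1 = 9

9 digits (base 10)


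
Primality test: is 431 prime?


Check divisors up to sqrt(431) = 20.7605
No divisors found.
431 is prime.

Yes, 431 is prime


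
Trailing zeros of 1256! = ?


floor(1256/5) = 251
floor(1256/25) = 50
floor(1256/125) = 10
floor(1256/625) = 2
Total = 313

313 trailing zeros


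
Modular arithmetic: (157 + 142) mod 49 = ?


157 + 142 = 299
299 mod 49 = 5


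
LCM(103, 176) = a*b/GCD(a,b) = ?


GCD(103, 176) = 1
LCM = 103*176/1 = 18128/1 = 18128

LCM = 18128


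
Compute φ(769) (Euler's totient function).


769 = 769
Prime factors: 769
φ(769) = 769 × (1-1/769)
= 769 × 768/769 = 768

φ(769) = 768


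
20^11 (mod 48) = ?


20^1 mod 48 = 20
20^2 mod 48 = 16
20^3 mod 48 = 32
20^4 mod 48 = 16
20^5 mod 48 = 32
20^6 mod 48 = 16
20^7 mod 48 = 32
20^8 mod 48 = 16
20^9 mod 48 = 32
20^10 mod 48 = 16
20^11 mod 48 = 32


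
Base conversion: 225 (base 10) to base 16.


225 (base 10) = 225 (decimal)
225 (decimal) = E1 (base 16)


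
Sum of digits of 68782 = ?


6 + 8 + 7 + 8 + 2 = 31


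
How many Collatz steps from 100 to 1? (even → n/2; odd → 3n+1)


100 → 50 → 25 → 76 → 38 → 19 → 58 → 29 → 88 → 44 → 22 → 11 → 34 → 17 → 52 → 26 → 13 → 40 → 20 → 10 → 5 → 16 → 8 → 4 → 2 → 1
Total steps = 25

25 steps


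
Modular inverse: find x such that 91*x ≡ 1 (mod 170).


Use the extended Euclidean algorithm on (170, 91); each row r = 170*s + 91*t:
r=170, s=1, t=0
r=91, s=0, t=1
q=1: r=79, s=1, t=-1   [170*(1) + 91*(-1) = 79]
q=1: r=12, s=-1, t=2   [170*(-1) + 91*(2) = 12]
q=6: r=7, s=7, t=-13   [170*(7) + 91*(-13) = 7]
q=1: r=5, s=-8, t=15   [170*(-8) + 91*(15) = 5]
q=1: r=2, s=15, t=-28   [170*(15) + 91*(-28) = 2]
q=2: r=1, s=-38, t=71   [170*(-38) + 91*(71) = 1]
q=2: r=0, s=91, t=-170   [170*(91) + 91*(-170) = 0]
GCD = 1 with t = 71, so 91*(71) ≡ 1 (mod 170)
Inverse = 71 mod 170 = 71
Check: 91 * 71 = 6461 ≡ 1 (mod 170)

91^(-1) ≡ 71 (mod 170)


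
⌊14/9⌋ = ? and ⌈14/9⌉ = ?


14/9 = 1.5556
floor = 1
ceil = 2

floor = 1, ceil = 2


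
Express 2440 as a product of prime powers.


2440 / 2 = 1220
1220 / 2 = 610
610 / 2 = 305
305 / 5 = 61
61 / 61 = 1
2440 = 2^3 × 5 × 61


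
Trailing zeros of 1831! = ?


floor(1831/5) = 366
floor(1831/25) = 73
floor(1831/125) = 14
floor(1831/625) = 2
Total = 455

455 trailing zeros


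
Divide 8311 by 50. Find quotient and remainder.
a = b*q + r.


8311 = 50 * 166 + 11
Check: 8300 + 11 = 8311

q = 166, r = 11


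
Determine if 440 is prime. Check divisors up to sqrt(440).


440 / 2 = 220 (exact division)
440 is NOT prime.

No, 440 is not prime


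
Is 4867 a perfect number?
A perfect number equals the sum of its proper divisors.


Proper divisors of 4867: 1, 31, 157
Sum = 1 + 31 + 157 = 189

No, 4867 is not perfect (189 ≠ 4867)
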